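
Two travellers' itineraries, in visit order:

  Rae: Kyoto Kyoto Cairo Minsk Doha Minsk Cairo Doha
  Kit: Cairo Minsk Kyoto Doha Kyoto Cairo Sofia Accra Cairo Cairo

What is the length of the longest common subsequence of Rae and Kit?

4

One common subsequence of length 4: Kyoto at Rae[1]=Kit[3], then Kyoto at Rae[2]=Kit[5], then Cairo at Rae[3]=Kit[9], then Cairo at Rae[7]=Kit[10]. dp[8][10] = 4 confirms this is the maximum.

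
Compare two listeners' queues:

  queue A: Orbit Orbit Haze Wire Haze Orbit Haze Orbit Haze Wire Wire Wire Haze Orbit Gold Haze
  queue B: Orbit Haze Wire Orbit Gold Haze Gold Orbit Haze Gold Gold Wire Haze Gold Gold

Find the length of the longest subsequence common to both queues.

10

Pick Orbit (queue A #2, queue B #1), Haze (queue A #3, queue B #2), Wire (queue A #4, queue B #3), Orbit (queue A #6, queue B #4), Haze (queue A #7, queue B #6), Orbit (queue A #8, queue B #8), Haze (queue A #9, queue B #9), Wire (queue A #12, queue B #12), Haze (queue A #13, queue B #13), Gold (queue A #15, queue B #15); all 10 songs appear in both, in order, and the DP table's final entry dp[16][15] is also 10, so no common subsequence is longer.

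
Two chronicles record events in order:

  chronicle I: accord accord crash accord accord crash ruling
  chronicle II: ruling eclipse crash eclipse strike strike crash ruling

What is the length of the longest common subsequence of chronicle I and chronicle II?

3

One common subsequence of length 3: crash (chronicle I #3, chronicle II #3); then crash (chronicle I #6, chronicle II #7); then ruling (chronicle I #7, chronicle II #8), and the DP table's final entry dp[7][8] is also 3, so no common subsequence is longer.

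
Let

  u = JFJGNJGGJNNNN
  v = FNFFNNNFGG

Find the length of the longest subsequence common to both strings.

5

One common subsequence of length 5: F [2,1] → N [5,2] → N [10,5] → N [11,6] → N [12,7], and the DP table's final entry dp[13][10] is also 5, so no common subsequence is longer.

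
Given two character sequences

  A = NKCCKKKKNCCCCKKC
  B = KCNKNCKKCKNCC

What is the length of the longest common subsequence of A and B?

Taking N [1,3], then K [2,4], then C [4,6], then K [5,7], then K [6,8], then K [8,10], then N [9,11], then C [13,12], then C [16,13] gives a common subsequence of length 9. The LCS DP gives dp[16][13] = 9, so this is optimal.

9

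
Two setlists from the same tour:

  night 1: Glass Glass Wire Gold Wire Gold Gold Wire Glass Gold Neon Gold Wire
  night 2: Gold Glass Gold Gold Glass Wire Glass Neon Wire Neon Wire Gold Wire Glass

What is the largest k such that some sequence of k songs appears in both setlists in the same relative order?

One common subsequence of length 8: Glass at night 1[2]=night 2[2], Gold at night 1[4]=night 2[3], Gold at night 1[6]=night 2[4], Wire at night 1[8]=night 2[6], Glass at night 1[9]=night 2[7], Neon at night 1[11]=night 2[10], Gold at night 1[12]=night 2[12], Wire at night 1[13]=night 2[13]. The LCS DP gives dp[13][14] = 8, so this is optimal.

8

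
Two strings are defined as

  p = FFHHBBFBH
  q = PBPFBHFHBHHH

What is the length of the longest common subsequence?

Match F at p[1]=q[4]; then F at p[2]=q[7]; then H at p[3]=q[10]; then H at p[4]=q[11]; then H at p[9]=q[12] — 5 characters in the same relative order in both. The LCS DP gives dp[9][12] = 5, so this is optimal.

5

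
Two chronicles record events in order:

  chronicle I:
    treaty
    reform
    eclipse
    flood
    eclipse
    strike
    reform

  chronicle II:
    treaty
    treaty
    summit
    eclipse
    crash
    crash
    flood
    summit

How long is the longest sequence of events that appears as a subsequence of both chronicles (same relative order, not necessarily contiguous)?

3

Pick treaty [1,2]; then eclipse [3,4]; then flood [4,7]; all 3 events appear in both, in order. dp[7][8] = 3 confirms this is the maximum.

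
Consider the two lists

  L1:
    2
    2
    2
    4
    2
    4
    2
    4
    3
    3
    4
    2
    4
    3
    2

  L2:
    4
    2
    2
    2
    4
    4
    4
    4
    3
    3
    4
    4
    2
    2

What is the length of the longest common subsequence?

One common subsequence of length 11: 2 at L1[1]=L2[2]; then 2 at L1[2]=L2[3]; then 2 at L1[3]=L2[4]; then 4 at L1[4]=L2[6]; then 4 at L1[6]=L2[7]; then 4 at L1[8]=L2[8]; then 3 at L1[9]=L2[9]; then 3 at L1[10]=L2[10]; then 4 at L1[11]=L2[12]; then 2 at L1[12]=L2[13]; then 2 at L1[15]=L2[14]. The LCS DP gives dp[15][14] = 11, so this is optimal.

11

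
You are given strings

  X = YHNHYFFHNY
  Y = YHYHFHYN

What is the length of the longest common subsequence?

One common subsequence of length 6: Y at X[1]=Y[1], H at X[2]=Y[2], H at X[4]=Y[4], F at X[7]=Y[5], H at X[8]=Y[6], N at X[9]=Y[8]. dp[10][8] = 6 confirms this is the maximum.

6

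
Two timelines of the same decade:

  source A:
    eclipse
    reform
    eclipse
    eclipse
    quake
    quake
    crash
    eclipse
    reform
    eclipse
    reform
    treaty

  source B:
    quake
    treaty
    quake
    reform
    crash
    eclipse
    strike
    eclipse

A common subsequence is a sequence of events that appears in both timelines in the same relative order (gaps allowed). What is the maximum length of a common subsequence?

Pick quake [5,1], quake [6,3], crash [7,5], eclipse [8,6], eclipse [10,8]; all 5 events appear in both, in order. dp[12][8] = 5 confirms this is the maximum.

5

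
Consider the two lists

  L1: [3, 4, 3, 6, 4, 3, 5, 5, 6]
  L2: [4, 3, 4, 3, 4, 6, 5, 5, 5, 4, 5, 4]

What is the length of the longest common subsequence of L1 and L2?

Pick 3 [1,2], then 4 [2,3], then 3 [3,4], then 6 [4,6], then 4 [5,10], then 5 [7,11]; all 6 values appear in both, in order. Since dp[9][12] = 6, nothing longer is possible.

6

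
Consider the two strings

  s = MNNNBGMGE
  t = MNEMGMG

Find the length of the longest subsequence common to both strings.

5

Taking M at s[1]=t[1], N at s[2]=t[2], G at s[6]=t[5], M at s[7]=t[6], G at s[8]=t[7] gives a common subsequence of length 5. dp[9][7] = 5 confirms this is the maximum.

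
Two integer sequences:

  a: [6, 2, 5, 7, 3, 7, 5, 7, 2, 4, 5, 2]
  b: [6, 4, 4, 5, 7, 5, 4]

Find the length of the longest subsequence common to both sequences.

Let dp[i][j] be the LCS length of the first i values of a and the first j values of b. dp[i][j] = dp[i-1][j-1]+1 when the i-th and j-th values match, else max(dp[i-1][j], dp[i][j-1]).
    ·  6  4  4  5  7  5  4
 ·  0  0  0  0  0  0  0  0
 6  0  1  1  1  1  1  1  1
 2  0  1  1  1  1  1  1  1
 5  0  1  1  1  2  2  2  2
 7  0  1  1  1  2  3  3  3
 3  0  1  1  1  2  3  3  3
 7  0  1  1  1  2  3  3  3
 5  0  1  1  1  2  3  4  4
 7  0  1  1  1  2  3  4  4
 2  0  1  1  1  2  3  4  4
 4  0  1  2  2  2  3  4  5
 5  0  1  2  2  3  3  4  5
 2  0  1  2  2  3  3  4  5
dp[12][7] = 5. One LCS (by backtracking along matches): 6, 5, 7, 5, 4.

5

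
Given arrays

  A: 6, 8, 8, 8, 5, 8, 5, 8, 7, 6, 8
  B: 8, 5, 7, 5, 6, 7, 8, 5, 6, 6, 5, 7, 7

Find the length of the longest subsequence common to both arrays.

5

Match 6 [1,5] → 8 [4,7] → 5 [5,8] → 5 [7,11] → 7 [9,13] — 5 values in the same relative order in both. dp[11][13] = 5 confirms this is the maximum.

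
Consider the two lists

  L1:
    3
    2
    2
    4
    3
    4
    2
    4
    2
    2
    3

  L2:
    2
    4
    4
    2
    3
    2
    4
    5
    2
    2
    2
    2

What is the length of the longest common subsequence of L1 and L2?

7

One common subsequence of length 7: 2 (L1 #2, L2 #1); then 2 (L1 #3, L2 #4); then 3 (L1 #5, L2 #5); then 4 (L1 #6, L2 #7); then 2 (L1 #7, L2 #10); then 2 (L1 #9, L2 #11); then 2 (L1 #10, L2 #12). The LCS DP gives dp[11][12] = 7, so this is optimal.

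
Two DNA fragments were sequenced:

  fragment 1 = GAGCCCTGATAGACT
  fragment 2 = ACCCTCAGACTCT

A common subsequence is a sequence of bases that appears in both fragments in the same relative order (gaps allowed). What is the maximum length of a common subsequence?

10

One common subsequence of length 10: A [2,1]; then C [4,2]; then C [5,3]; then C [6,4]; then T [7,5]; then G [8,8]; then A [9,9]; then T [10,11]; then C [14,12]; then T [15,13]. The LCS DP gives dp[15][13] = 10, so this is optimal.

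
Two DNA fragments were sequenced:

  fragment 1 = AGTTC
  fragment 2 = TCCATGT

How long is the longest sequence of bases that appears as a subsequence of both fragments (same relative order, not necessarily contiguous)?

Taking A at fragment 1[1]=fragment 2[4], G at fragment 1[2]=fragment 2[6], T at fragment 1[4]=fragment 2[7] gives a common subsequence of length 3. Since dp[5][7] = 3, nothing longer is possible.

3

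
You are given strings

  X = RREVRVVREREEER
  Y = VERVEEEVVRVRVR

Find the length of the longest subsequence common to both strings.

7

Match R at X[1]=Y[3]; then E at X[3]=Y[7]; then V at X[4]=Y[9]; then R at X[5]=Y[10]; then V at X[6]=Y[11]; then V at X[7]=Y[13]; then R at X[14]=Y[14] — 7 characters in the same relative order in both. The LCS DP gives dp[14][14] = 7, so this is optimal.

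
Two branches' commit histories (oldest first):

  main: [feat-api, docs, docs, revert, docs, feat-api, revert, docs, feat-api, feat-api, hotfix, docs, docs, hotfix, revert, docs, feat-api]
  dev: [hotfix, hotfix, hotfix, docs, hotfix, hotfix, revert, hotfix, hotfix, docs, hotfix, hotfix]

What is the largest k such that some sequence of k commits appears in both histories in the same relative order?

5

One common subsequence of length 5: docs at main[2]=dev[4]; then revert at main[4]=dev[7]; then docs at main[8]=dev[10]; then hotfix at main[11]=dev[11]; then hotfix at main[14]=dev[12]. The LCS DP gives dp[17][12] = 5, so this is optimal.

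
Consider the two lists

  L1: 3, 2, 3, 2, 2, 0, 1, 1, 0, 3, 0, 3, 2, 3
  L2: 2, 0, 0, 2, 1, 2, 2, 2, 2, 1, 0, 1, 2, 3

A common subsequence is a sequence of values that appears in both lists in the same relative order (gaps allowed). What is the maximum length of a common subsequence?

Match 2 (L1 #2, L2 #7); then 2 (L1 #4, L2 #8); then 2 (L1 #5, L2 #9); then 0 (L1 #6, L2 #11); then 1 (L1 #8, L2 #12); then 2 (L1 #13, L2 #13); then 3 (L1 #14, L2 #14) — 7 values in the same relative order in both, and the DP table's final entry dp[14][14] is also 7, so no common subsequence is longer.

7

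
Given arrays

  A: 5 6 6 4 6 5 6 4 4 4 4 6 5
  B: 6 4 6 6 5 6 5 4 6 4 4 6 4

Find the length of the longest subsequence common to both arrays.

9

One common subsequence of length 9: 6 [2,1] → 6 [3,3] → 6 [5,4] → 5 [6,5] → 6 [7,6] → 4 [8,8] → 4 [9,10] → 4 [10,11] → 4 [11,13], and the DP table's final entry dp[13][13] is also 9, so no common subsequence is longer.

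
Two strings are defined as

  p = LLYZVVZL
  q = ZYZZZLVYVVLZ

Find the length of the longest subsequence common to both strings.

Let dp[i][j] be the LCS length of the first i characters of p and the first j characters of q. dp[i][j] = dp[i-1][j-1]+1 when the i-th and j-th characters match, else max(dp[i-1][j], dp[i][j-1]).
    ·  Z  Y  Z  Z  Z  L  V  Y  V  V  L  Z
 ·  0  0  0  0  0  0  0  0  0  0  0  0  0
 L  0  0  0  0  0  0  1  1  1  1  1  1  1
 L  0  0  0  0  0  0  1  1  1  1  1  2  2
 Y  0  0  1  1  1  1  1  1  2  2  2  2  2
 Z  0  1  1  2  2  2  2  2  2  2  2  2  3
 V  0  1  1  2  2  2  2  3  3  3  3  3  3
 V  0  1  1  2  2  2  2  3  3  4  4  4  4
 Z  0  1  1  2  3  3  3  3  3  4  4  4  5
 L  0  1  1  2  3  3  4  4  4  4  4  5  5
dp[8][12] = 5. One LCS (by backtracking along matches): LYVVZ.

5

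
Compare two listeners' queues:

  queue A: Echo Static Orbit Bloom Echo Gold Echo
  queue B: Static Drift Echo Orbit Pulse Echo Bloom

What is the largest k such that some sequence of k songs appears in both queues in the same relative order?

3

Taking Echo at queue A[1]=queue B[3], then Orbit at queue A[3]=queue B[4], then Bloom at queue A[4]=queue B[7] gives a common subsequence of length 3. Since dp[7][7] = 3, nothing longer is possible.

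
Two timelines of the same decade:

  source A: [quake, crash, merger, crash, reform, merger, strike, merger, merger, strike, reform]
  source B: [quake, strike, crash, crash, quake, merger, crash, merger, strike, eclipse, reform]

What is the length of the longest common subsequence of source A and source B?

7

One common subsequence of length 7: quake at source A[1]=source B[1] → crash at source A[2]=source B[4] → merger at source A[3]=source B[6] → crash at source A[4]=source B[7] → merger at source A[6]=source B[8] → strike at source A[7]=source B[9] → reform at source A[11]=source B[11]. The LCS DP gives dp[11][11] = 7, so this is optimal.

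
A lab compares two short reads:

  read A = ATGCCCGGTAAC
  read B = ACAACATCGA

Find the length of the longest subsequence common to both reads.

6

Pick A (read A #1, read B #1), C (read A #4, read B #2), C (read A #5, read B #5), C (read A #6, read B #8), G (read A #8, read B #9), A (read A #11, read B #10); all 6 bases appear in both, in order. Since dp[12][10] = 6, nothing longer is possible.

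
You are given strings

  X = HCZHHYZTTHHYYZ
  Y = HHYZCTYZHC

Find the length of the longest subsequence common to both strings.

7

One common subsequence of length 7: H at X[4]=Y[1] → H at X[5]=Y[2] → Y at X[6]=Y[3] → Z at X[7]=Y[4] → T at X[9]=Y[6] → Y at X[13]=Y[7] → Z at X[14]=Y[8]. Since dp[14][10] = 7, nothing longer is possible.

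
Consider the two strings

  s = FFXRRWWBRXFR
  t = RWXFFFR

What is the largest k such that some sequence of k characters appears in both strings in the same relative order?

One common subsequence of length 5: R (s #5, t #1), W (s #7, t #2), X (s #10, t #3), F (s #11, t #6), R (s #12, t #7). dp[12][7] = 5 confirms this is the maximum.

5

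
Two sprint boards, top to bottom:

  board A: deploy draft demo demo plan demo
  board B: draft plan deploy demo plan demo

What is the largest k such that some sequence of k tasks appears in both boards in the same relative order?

Pick deploy at board A[1]=board B[3], demo at board A[4]=board B[4], plan at board A[5]=board B[5], demo at board A[6]=board B[6]; all 4 tasks appear in both, in order, and the DP table's final entry dp[6][6] is also 4, so no common subsequence is longer.

4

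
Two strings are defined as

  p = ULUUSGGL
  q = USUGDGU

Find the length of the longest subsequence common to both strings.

Match U [1,1] → U [4,3] → G [6,4] → G [7,6] — 4 characters in the same relative order in both. Since dp[8][7] = 4, nothing longer is possible.

4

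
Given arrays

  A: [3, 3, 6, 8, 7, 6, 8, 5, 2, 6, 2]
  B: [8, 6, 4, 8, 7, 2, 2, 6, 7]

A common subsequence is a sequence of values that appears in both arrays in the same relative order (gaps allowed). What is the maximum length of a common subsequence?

5

Pick 6 (A #3, B #2), 8 (A #4, B #4), 7 (A #5, B #5), 2 (A #9, B #7), 6 (A #10, B #8); all 5 values appear in both, in order, and the DP table's final entry dp[11][9] is also 5, so no common subsequence is longer.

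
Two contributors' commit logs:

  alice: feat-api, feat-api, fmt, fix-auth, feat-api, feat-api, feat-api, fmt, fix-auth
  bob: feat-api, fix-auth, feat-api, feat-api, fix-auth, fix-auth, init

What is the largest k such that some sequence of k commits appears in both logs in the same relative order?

Pick feat-api [2,1] → fix-auth [4,2] → feat-api [5,3] → feat-api [6,4] → fix-auth [9,6]; all 5 commits appear in both, in order. Since dp[9][7] = 5, nothing longer is possible.

5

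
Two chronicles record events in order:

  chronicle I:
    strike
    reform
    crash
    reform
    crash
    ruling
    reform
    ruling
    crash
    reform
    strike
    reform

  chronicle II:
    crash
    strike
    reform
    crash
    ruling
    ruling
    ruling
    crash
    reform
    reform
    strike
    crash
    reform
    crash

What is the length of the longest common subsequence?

Match strike (chronicle I #1, chronicle II #2); then reform (chronicle I #2, chronicle II #3); then crash (chronicle I #3, chronicle II #4); then ruling (chronicle I #6, chronicle II #6); then ruling (chronicle I #8, chronicle II #7); then crash (chronicle I #9, chronicle II #8); then reform (chronicle I #10, chronicle II #10); then strike (chronicle I #11, chronicle II #11); then reform (chronicle I #12, chronicle II #13) — 9 events in the same relative order in both. The LCS DP gives dp[12][14] = 9, so this is optimal.

9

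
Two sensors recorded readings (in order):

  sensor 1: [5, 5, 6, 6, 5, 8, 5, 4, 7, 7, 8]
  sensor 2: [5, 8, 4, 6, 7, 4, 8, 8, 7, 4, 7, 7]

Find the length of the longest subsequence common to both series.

6

Let dp[i][j] be the LCS length of the first i values of sensor 1 and the first j values of sensor 2. dp[i][j] = dp[i-1][j-1]+1 when the i-th and j-th values match, else max(dp[i-1][j], dp[i][j-1]).
    ·  5  8  4  6  7  4  8  8  7  4  7  7
 ·  0  0  0  0  0  0  0  0  0  0  0  0  0
 5  0  1  1  1  1  1  1  1  1  1  1  1  1
 5  0  1  1  1  1  1  1  1  1  1  1  1  1
 6  0  1  1  1  2  2  2  2  2  2  2  2  2
 6  0  1  1  1  2  2  2  2  2  2  2  2  2
 5  0  1  1  1  2  2  2  2  2  2  2  2  2
 8  0  1  2  2  2  2  2  3  3  3  3  3  3
 5  0  1  2  2  2  2  2  3  3  3  3  3  3
 4  0  1  2  3  3  3  3  3  3  3  4  4  4
 7  0  1  2  3  3  4  4  4  4  4  4  5  5
 7  0  1  2  3  3  4  4  4  4  5  5  5  6
 8  0  1  2  3  3  4  4  5  5  5  5  5  6
dp[11][12] = 6. One LCS (by backtracking along matches): 5, 6, 8, 4, 7, 7.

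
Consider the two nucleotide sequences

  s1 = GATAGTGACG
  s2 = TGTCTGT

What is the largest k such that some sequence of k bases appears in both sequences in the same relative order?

Match T at s1[3]=s2[1]; then G at s1[5]=s2[2]; then T at s1[6]=s2[3]; then C at s1[9]=s2[4]; then G at s1[10]=s2[6] — 5 bases in the same relative order in both, and the DP table's final entry dp[10][7] is also 5, so no common subsequence is longer.

5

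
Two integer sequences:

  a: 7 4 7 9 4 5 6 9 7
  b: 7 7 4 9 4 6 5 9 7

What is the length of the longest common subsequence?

Taking 7 at a[1]=b[2] → 4 at a[2]=b[3] → 9 at a[4]=b[4] → 4 at a[5]=b[5] → 5 at a[6]=b[7] → 9 at a[8]=b[8] → 7 at a[9]=b[9] gives a common subsequence of length 7. The LCS DP gives dp[9][9] = 7, so this is optimal.

7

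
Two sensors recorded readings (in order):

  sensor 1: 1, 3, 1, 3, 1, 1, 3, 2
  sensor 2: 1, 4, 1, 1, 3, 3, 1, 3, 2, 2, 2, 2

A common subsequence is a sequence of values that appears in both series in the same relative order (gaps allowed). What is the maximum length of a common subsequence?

Taking 1 (sensor 1 #1, sensor 2 #4), 3 (sensor 1 #2, sensor 2 #5), 3 (sensor 1 #4, sensor 2 #6), 1 (sensor 1 #6, sensor 2 #7), 3 (sensor 1 #7, sensor 2 #8), 2 (sensor 1 #8, sensor 2 #12) gives a common subsequence of length 6, and the DP table's final entry dp[8][12] is also 6, so no common subsequence is longer.

6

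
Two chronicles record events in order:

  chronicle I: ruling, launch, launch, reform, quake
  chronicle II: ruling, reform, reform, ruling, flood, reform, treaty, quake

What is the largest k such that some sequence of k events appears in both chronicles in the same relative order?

3

Match ruling (chronicle I #1, chronicle II #4) → reform (chronicle I #4, chronicle II #6) → quake (chronicle I #5, chronicle II #8) — 3 events in the same relative order in both. dp[5][8] = 3 confirms this is the maximum.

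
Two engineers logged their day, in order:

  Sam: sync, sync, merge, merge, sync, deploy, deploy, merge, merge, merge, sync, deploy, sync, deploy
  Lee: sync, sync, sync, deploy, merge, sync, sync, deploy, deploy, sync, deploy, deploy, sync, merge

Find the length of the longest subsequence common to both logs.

9

Match sync [1,2], sync [2,3], merge [3,5], sync [5,7], deploy [6,8], deploy [7,9], sync [11,10], deploy [12,12], sync [13,13] — 9 tasks in the same relative order in both. Since dp[14][14] = 9, nothing longer is possible.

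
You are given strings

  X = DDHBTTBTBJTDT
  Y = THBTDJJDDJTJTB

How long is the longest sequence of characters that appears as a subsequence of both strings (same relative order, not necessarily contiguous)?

Taking H (X #3, Y #2) → B (X #4, Y #3) → T (X #5, Y #4) → T (X #6, Y #11) → T (X #8, Y #13) → B (X #9, Y #14) gives a common subsequence of length 6. dp[13][14] = 6 confirms this is the maximum.

6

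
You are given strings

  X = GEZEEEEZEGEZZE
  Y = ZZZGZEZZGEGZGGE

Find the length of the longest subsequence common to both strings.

8

Match G (X #1, Y #4), then E (X #2, Y #6), then Z (X #3, Y #7), then Z (X #8, Y #8), then E (X #9, Y #10), then G (X #10, Y #11), then Z (X #12, Y #12), then E (X #14, Y #15) — 8 characters in the same relative order in both. The LCS DP gives dp[14][15] = 8, so this is optimal.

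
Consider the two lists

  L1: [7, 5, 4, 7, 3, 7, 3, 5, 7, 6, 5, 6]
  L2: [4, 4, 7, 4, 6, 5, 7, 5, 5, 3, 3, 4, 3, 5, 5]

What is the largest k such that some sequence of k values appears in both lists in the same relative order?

7

Pick 7 (L1 #1, L2 #3), 5 (L1 #2, L2 #6), 7 (L1 #4, L2 #7), 3 (L1 #5, L2 #11), 3 (L1 #7, L2 #13), 5 (L1 #8, L2 #14), 5 (L1 #11, L2 #15); all 7 values appear in both, in order. The LCS DP gives dp[12][15] = 7, so this is optimal.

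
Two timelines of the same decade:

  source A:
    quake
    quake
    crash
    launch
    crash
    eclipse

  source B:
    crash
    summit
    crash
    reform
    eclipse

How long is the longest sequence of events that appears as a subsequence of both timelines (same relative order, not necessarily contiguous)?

Taking crash [3,1], then crash [5,3], then eclipse [6,5] gives a common subsequence of length 3, and the DP table's final entry dp[6][5] is also 3, so no common subsequence is longer.

3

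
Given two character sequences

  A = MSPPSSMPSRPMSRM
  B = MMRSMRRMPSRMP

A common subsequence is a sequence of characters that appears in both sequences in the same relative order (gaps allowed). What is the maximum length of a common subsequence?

Taking M (A #1, B #2), then S (A #6, B #4), then M (A #7, B #5), then R (A #10, B #7), then P (A #11, B #9), then S (A #13, B #10), then R (A #14, B #11), then M (A #15, B #12) gives a common subsequence of length 8. The LCS DP gives dp[15][13] = 8, so this is optimal.

8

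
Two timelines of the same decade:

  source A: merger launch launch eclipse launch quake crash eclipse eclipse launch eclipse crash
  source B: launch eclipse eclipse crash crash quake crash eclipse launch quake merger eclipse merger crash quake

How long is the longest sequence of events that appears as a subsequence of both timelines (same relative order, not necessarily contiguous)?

8

Match launch at source A[2]=source B[1], then eclipse at source A[4]=source B[3], then quake at source A[6]=source B[6], then crash at source A[7]=source B[7], then eclipse at source A[9]=source B[8], then launch at source A[10]=source B[9], then eclipse at source A[11]=source B[12], then crash at source A[12]=source B[14] — 8 events in the same relative order in both. Since dp[12][15] = 8, nothing longer is possible.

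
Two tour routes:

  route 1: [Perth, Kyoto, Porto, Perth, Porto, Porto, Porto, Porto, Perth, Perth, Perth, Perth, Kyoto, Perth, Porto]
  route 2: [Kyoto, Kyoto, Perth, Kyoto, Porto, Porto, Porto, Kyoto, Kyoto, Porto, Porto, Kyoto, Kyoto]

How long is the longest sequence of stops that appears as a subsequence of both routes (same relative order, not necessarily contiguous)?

Taking Perth at route 1[1]=route 2[3], Kyoto at route 1[2]=route 2[4], Porto at route 1[3]=route 2[5], Porto at route 1[5]=route 2[6], Porto at route 1[6]=route 2[7], Porto at route 1[7]=route 2[10], Porto at route 1[8]=route 2[11], Kyoto at route 1[13]=route 2[13] gives a common subsequence of length 8. The LCS DP gives dp[15][13] = 8, so this is optimal.

8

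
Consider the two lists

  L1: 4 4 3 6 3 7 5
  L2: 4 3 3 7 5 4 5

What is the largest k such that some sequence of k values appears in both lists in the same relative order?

Let dp[i][j] be the LCS length of the first i values of L1 and the first j values of L2. dp[i][j] = dp[i-1][j-1]+1 when the i-th and j-th values match, else max(dp[i-1][j], dp[i][j-1]).
    ·  4  3  3  7  5  4  5
 ·  0  0  0  0  0  0  0  0
 4  0  1  1  1  1  1  1  1
 4  0  1  1  1  1  1  2  2
 3  0  1  2  2  2  2  2  2
 6  0  1  2  2  2  2  2  2
 3  0  1  2  3  3  3  3  3
 7  0  1  2  3  4  4  4  4
 5  0  1  2  3  4  5  5  5
dp[7][7] = 5. One LCS (by backtracking along matches): 4, 3, 3, 7, 5.

5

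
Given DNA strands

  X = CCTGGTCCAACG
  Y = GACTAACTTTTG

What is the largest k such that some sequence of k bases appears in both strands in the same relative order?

6

Let dp[i][j] be the LCS length of the first i bases of X and the first j bases of Y. dp[i][j] = dp[i-1][j-1]+1 when the i-th and j-th bases match, else max(dp[i-1][j], dp[i][j-1]).
    ·  G  A  C  T  A  A  C  T  T  T  T  G
 ·  0  0  0  0  0  0  0  0  0  0  0  0  0
 C  0  0  0  1  1  1  1  1  1  1  1  1  1
 C  0  0  0  1  1  1  1  2  2  2  2  2  2
 T  0  0  0  1  2  2  2  2  3  3  3  3  3
 G  0  1  1  1  2  2  2  2  3  3  3  3  4
 G  0  1  1  1  2  2  2  2  3  3  3  3  4
 T  0  1  1  1  2  2  2  2  3  4  4  4  4
 C  0  1  1  2  2  2  2  3  3  4  4  4  4
 C  0  1  1  2  2  2  2  3  3  4  4  4  4
 A  0  1  2  2  2  3  3  3  3  4  4  4  4
 A  0  1  2  2  2  3  4  4  4  4  4  4  4
 C  0  1  2  3  3  3  4  5  5  5  5  5  5
 G  0  1  2  3  3  3  4  5  5  5  5  5  6
dp[12][12] = 6. One LCS (by backtracking along matches): CTAACG.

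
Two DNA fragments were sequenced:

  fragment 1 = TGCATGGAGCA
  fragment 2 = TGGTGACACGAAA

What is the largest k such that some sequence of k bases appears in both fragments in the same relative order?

Let dp[i][j] be the LCS length of the first i bases of fragment 1 and the first j bases of fragment 2. dp[i][j] = dp[i-1][j-1]+1 when the i-th and j-th bases match, else max(dp[i-1][j], dp[i][j-1]).
    ·  T  G  G  T  G  A  C  A  C  G  A  A  A
 ·  0  0  0  0  0  0  0  0  0  0  0  0  0  0
 T  0  1  1  1  1  1  1  1  1  1  1  1  1  1
 G  0  1  2  2  2  2  2  2  2  2  2  2  2  2
 C  0  1  2  2  2  2  2  3  3  3  3  3  3  3
 A  0  1  2  2  2  2  3  3  4  4  4  4  4  4
 T  0  1  2  2  3  3  3  3  4  4  4  4  4  4
 G  0  1  2  3  3  4  4  4  4  4  5  5  5  5
 G  0  1  2  3  3  4  4  4  4  4  5  5  5  5
 A  0  1  2  3  3  4  5  5  5  5  5  6  6  6
 G  0  1  2  3  3  4  5  5  5  5  6  6  6  6
 C  0  1  2  3  3  4  5  6  6  6  6  6  6  6
 A  0  1  2  3  3  4  5  6  7  7  7  7  7  7
dp[11][13] = 7. One LCS (by backtracking along matches): TGCAGAA.

7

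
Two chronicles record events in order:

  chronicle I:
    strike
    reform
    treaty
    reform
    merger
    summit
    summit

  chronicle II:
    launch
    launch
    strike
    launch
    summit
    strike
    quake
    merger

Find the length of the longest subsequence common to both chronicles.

2

Taking strike at chronicle I[1]=chronicle II[6]; then merger at chronicle I[5]=chronicle II[8] gives a common subsequence of length 2. dp[7][8] = 2 confirms this is the maximum.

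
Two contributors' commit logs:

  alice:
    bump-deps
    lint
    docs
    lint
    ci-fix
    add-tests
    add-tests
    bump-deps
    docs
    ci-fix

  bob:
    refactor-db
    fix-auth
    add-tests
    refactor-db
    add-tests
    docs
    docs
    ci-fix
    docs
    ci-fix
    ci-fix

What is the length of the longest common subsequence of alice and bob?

4

Taking docs (alice #3, bob #7), ci-fix (alice #5, bob #8), docs (alice #9, bob #9), ci-fix (alice #10, bob #11) gives a common subsequence of length 4. dp[10][11] = 4 confirms this is the maximum.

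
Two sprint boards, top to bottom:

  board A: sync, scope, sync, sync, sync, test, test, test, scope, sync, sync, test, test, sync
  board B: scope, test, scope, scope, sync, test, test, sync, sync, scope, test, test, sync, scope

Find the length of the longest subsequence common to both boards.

Match scope [2,4]; then sync [5,5]; then test [7,6]; then test [8,7]; then sync [10,8]; then sync [11,9]; then test [12,11]; then test [13,12]; then sync [14,13] — 9 tasks in the same relative order in both. Since dp[14][14] = 9, nothing longer is possible.

9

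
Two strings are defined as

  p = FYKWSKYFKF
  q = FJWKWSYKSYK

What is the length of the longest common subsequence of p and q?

One common subsequence of length 7: F at p[1]=q[1], K at p[3]=q[4], W at p[4]=q[5], S at p[5]=q[6], K at p[6]=q[8], Y at p[7]=q[10], K at p[9]=q[11], and the DP table's final entry dp[10][11] is also 7, so no common subsequence is longer.

7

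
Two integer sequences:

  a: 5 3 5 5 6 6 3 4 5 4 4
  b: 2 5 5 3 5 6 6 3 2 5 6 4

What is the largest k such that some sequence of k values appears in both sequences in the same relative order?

Let dp[i][j] be the LCS length of the first i values of a and the first j values of b. dp[i][j] = dp[i-1][j-1]+1 when the i-th and j-th values match, else max(dp[i-1][j], dp[i][j-1]).
    ·  2  5  5  3  5  6  6  3  2  5  6  4
 ·  0  0  0  0  0  0  0  0  0  0  0  0  0
 5  0  0  1  1  1  1  1  1  1  1  1  1  1
 3  0  0  1  1  2  2  2  2  2  2  2  2  2
 5  0  0  1  2  2  3  3  3  3  3  3  3  3
 5  0  0  1  2  2  3  3  3  3  3  4  4  4
 6  0  0  1  2  2  3  4  4  4  4  4  5  5
 6  0  0  1  2  2  3  4  5  5  5  5  5  5
 3  0  0  1  2  3  3  4  5  6  6  6  6  6
 4  0  0  1  2  3  3  4  5  6  6  6  6  7
 5  0  0  1  2  3  4  4  5  6  6  7  7  7
 4  0  0  1  2  3  4  4  5  6  6  7  7  8
 4  0  0  1  2  3  4  4  5  6  6  7  7  8
dp[11][12] = 8. One LCS (by backtracking along matches): 5, 3, 5, 6, 6, 3, 5, 4.

8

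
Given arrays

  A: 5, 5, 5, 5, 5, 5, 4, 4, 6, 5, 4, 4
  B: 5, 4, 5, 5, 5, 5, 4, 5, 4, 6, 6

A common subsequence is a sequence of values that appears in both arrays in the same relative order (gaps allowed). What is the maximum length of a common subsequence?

Let dp[i][j] be the LCS length of the first i values of A and the first j values of B. dp[i][j] = dp[i-1][j-1]+1 when the i-th and j-th values match, else max(dp[i-1][j], dp[i][j-1]).
    ·  5  4  5  5  5  5  4  5  4  6  6
 ·  0  0  0  0  0  0  0  0  0  0  0  0
 5  0  1  1  1  1  1  1  1  1  1  1  1
 5  0  1  1  2  2  2  2  2  2  2  2  2
 5  0  1  1  2  3  3  3  3  3  3  3  3
 5  0  1  1  2  3  4  4  4  4  4  4  4
 5  0  1  1  2  3  4  5  5  5  5  5  5
 5  0  1  1  2  3  4  5  5  6  6  6  6
 4  0  1  2  2  3  4  5  6  6  7  7  7
 4  0  1  2  2  3  4  5  6  6  7  7  7
 6  0  1  2  2  3  4  5  6  6  7  8  8
 5  0  1  2  3  3  4  5  6  7  7  8  8
 4  0  1  2  3  3  4  5  6  7  8  8  8
 4  0  1  2  3  3  4  5  6  7  8  8  8
dp[12][11] = 8. One LCS (by backtracking along matches): 5, 5, 5, 5, 5, 5, 4, 6.

8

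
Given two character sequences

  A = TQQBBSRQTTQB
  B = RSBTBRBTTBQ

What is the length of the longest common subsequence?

6

Let dp[i][j] be the LCS length of the first i characters of A and the first j characters of B. dp[i][j] = dp[i-1][j-1]+1 when the i-th and j-th characters match, else max(dp[i-1][j], dp[i][j-1]).
    ·  R  S  B  T  B  R  B  T  T  B  Q
 ·  0  0  0  0  0  0  0  0  0  0  0  0
 T  0  0  0  0  1  1  1  1  1  1  1  1
 Q  0  0  0  0  1  1  1  1  1  1  1  2
 Q  0  0  0  0  1  1  1  1  1  1  1  2
 B  0  0  0  1  1  2  2  2  2  2  2  2
 B  0  0  0  1  1  2  2  3  3  3  3  3
 S  0  0  1  1  1  2  2  3  3  3  3  3
 R  0  1  1  1  1  2  3  3  3  3  3  3
 Q  0  1  1  1  1  2  3  3  3  3  3  4
 T  0  1  1  1  2  2  3  3  4  4  4  4
 T  0  1  1  1  2  2  3  3  4  5  5  5
 Q  0  1  1  1  2  2  3  3  4  5  5  6
 B  0  1  1  2  2  3  3  4  4  5  6  6
dp[12][11] = 6. One LCS (by backtracking along matches): TBBTTQ.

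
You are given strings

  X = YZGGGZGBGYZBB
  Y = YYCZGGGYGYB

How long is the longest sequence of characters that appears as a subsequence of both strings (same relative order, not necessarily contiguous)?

8

Let dp[i][j] be the LCS length of the first i characters of X and the first j characters of Y. dp[i][j] = dp[i-1][j-1]+1 when the i-th and j-th characters match, else max(dp[i-1][j], dp[i][j-1]).
    ·  Y  Y  C  Z  G  G  G  Y  G  Y  B
 ·  0  0  0  0  0  0  0  0  0  0  0  0
 Y  0  1  1  1  1  1  1  1  1  1  1  1
 Z  0  1  1  1  2  2  2  2  2  2  2  2
 G  0  1  1  1  2  3  3  3  3  3  3  3
 G  0  1  1  1  2  3  4  4  4  4  4  4
 G  0  1  1  1  2  3  4  5  5  5  5  5
 Z  0  1  1  1  2  3  4  5  5  5  5  5
 G  0  1  1  1  2  3  4  5  5  6  6  6
 B  0  1  1  1  2  3  4  5  5  6  6  7
 G  0  1  1  1  2  3  4  5  5  6  6  7
 Y  0  1  2  2  2  3  4  5  6  6  7  7
 Z  0  1  2  2  3  3  4  5  6  6  7  7
 B  0  1  2  2  3  3  4  5  6  6  7  8
 B  0  1  2  2  3  3  4  5  6  6  7  8
dp[13][11] = 8. One LCS (by backtracking along matches): YZGGGGYB.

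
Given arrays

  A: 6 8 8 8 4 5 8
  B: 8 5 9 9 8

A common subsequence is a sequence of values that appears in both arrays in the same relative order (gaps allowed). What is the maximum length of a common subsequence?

Let dp[i][j] be the LCS length of the first i values of A and the first j values of B. dp[i][j] = dp[i-1][j-1]+1 when the i-th and j-th values match, else max(dp[i-1][j], dp[i][j-1]).
    ·  8  5  9  9  8
 ·  0  0  0  0  0  0
 6  0  0  0  0  0  0
 8  0  1  1  1  1  1
 8  0  1  1  1  1  2
 8  0  1  1  1  1  2
 4  0  1  1  1  1  2
 5  0  1  2  2  2  2
 8  0  1  2  2  2  3
dp[7][5] = 3. One LCS (by backtracking along matches): 8, 5, 8.

3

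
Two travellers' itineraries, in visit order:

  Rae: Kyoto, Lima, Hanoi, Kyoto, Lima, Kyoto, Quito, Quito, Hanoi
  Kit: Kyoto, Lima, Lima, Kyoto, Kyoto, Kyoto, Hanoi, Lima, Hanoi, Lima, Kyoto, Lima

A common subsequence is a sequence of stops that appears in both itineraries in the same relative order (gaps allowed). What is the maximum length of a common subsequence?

5

Match Kyoto at Rae[1]=Kit[6], Lima at Rae[2]=Kit[8], Hanoi at Rae[3]=Kit[9], Kyoto at Rae[4]=Kit[11], Lima at Rae[5]=Kit[12] — 5 stops in the same relative order in both, and the DP table's final entry dp[9][12] is also 5, so no common subsequence is longer.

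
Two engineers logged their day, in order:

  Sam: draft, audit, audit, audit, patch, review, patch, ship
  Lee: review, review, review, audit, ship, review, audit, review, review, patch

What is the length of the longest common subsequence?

Taking audit at Sam[2]=Lee[4], audit at Sam[3]=Lee[7], review at Sam[6]=Lee[9], patch at Sam[7]=Lee[10] gives a common subsequence of length 4. The LCS DP gives dp[8][10] = 4, so this is optimal.

4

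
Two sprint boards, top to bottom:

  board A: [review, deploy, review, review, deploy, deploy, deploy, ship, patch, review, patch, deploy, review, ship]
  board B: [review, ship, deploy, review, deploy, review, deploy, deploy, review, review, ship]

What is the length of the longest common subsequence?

Match review [1,1], then deploy [2,3], then review [3,4], then review [4,6], then deploy [6,7], then deploy [7,8], then review [10,9], then review [13,10], then ship [14,11] — 9 tasks in the same relative order in both. The LCS DP gives dp[14][11] = 9, so this is optimal.

9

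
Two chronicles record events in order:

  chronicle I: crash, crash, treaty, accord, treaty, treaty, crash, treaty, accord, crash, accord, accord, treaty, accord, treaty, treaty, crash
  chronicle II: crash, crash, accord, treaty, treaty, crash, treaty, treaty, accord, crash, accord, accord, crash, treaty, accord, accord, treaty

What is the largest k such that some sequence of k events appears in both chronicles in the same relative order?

Taking crash [1,1] → crash [2,2] → accord [4,3] → treaty [5,4] → treaty [6,5] → crash [7,6] → treaty [8,8] → accord [9,9] → crash [10,10] → accord [11,11] → accord [12,12] → treaty [13,14] → accord [14,16] → treaty [16,17] gives a common subsequence of length 14, and the DP table's final entry dp[17][17] is also 14, so no common subsequence is longer.

14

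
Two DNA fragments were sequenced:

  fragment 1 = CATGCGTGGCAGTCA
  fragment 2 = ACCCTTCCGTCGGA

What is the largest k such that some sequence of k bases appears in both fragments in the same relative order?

8

One common subsequence of length 8: C (fragment 1 #1, fragment 2 #4), then T (fragment 1 #3, fragment 2 #6), then C (fragment 1 #5, fragment 2 #8), then G (fragment 1 #6, fragment 2 #9), then T (fragment 1 #7, fragment 2 #10), then G (fragment 1 #9, fragment 2 #12), then G (fragment 1 #12, fragment 2 #13), then A (fragment 1 #15, fragment 2 #14). dp[15][14] = 8 confirms this is the maximum.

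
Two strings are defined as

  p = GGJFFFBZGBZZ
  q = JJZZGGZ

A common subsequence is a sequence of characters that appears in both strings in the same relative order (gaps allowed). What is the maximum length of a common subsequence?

4

One common subsequence of length 4: J at p[3]=q[2], then Z at p[8]=q[4], then G at p[9]=q[6], then Z at p[12]=q[7]. dp[12][7] = 4 confirms this is the maximum.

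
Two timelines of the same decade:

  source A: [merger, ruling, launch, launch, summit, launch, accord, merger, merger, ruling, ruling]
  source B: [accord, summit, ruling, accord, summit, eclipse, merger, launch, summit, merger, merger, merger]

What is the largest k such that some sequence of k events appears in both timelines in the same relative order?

Taking merger at source A[1]=source B[7] → launch at source A[4]=source B[8] → summit at source A[5]=source B[9] → merger at source A[8]=source B[11] → merger at source A[9]=source B[12] gives a common subsequence of length 5. Since dp[11][12] = 5, nothing longer is possible.

5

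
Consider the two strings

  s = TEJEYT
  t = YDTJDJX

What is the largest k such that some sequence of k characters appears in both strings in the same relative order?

Match T at s[1]=t[3], then J at s[3]=t[6] — 2 characters in the same relative order in both. dp[6][7] = 2 confirms this is the maximum.

2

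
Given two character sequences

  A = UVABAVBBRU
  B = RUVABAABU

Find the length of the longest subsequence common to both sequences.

Pick U at A[1]=B[2], then V at A[2]=B[3], then A at A[3]=B[4], then B at A[4]=B[5], then A at A[5]=B[7], then B at A[8]=B[8], then U at A[10]=B[9]; all 7 characters appear in both, in order. dp[10][9] = 7 confirms this is the maximum.

7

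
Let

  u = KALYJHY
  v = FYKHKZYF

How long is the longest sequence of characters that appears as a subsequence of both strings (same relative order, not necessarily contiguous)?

Let dp[i][j] be the LCS length of the first i characters of u and the first j characters of v. dp[i][j] = dp[i-1][j-1]+1 when the i-th and j-th characters match, else max(dp[i-1][j], dp[i][j-1]).
    ·  F  Y  K  H  K  Z  Y  F
 ·  0  0  0  0  0  0  0  0  0
 K  0  0  0  1  1  1  1  1  1
 A  0  0  0  1  1  1  1  1  1
 L  0  0  0  1  1  1  1  1  1
 Y  0  0  1  1  1  1  1  2  2
 J  0  0  1  1  1  1  1  2  2
 H  0  0  1  1  2  2  2  2  2
 Y  0  0  1  1  2  2  2  3  3
dp[7][8] = 3. One LCS (by backtracking along matches): KHY.

3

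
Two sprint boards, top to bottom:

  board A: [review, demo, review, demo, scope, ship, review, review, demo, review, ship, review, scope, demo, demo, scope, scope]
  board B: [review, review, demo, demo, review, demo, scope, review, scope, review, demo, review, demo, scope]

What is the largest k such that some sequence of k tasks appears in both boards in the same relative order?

Pick review (board A #1, board B #2), then demo (board A #2, board B #4), then review (board A #3, board B #5), then demo (board A #4, board B #6), then scope (board A #5, board B #7), then review (board A #7, board B #8), then review (board A #8, board B #10), then demo (board A #9, board B #11), then review (board A #12, board B #12), then demo (board A #15, board B #13), then scope (board A #17, board B #14); all 11 tasks appear in both, in order. Since dp[17][14] = 11, nothing longer is possible.

11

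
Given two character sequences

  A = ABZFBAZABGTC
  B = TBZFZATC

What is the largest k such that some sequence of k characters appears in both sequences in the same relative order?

Taking B at A[2]=B[2] → Z at A[3]=B[3] → F at A[4]=B[4] → Z at A[7]=B[5] → A at A[8]=B[6] → T at A[11]=B[7] → C at A[12]=B[8] gives a common subsequence of length 7. The LCS DP gives dp[12][8] = 7, so this is optimal.

7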